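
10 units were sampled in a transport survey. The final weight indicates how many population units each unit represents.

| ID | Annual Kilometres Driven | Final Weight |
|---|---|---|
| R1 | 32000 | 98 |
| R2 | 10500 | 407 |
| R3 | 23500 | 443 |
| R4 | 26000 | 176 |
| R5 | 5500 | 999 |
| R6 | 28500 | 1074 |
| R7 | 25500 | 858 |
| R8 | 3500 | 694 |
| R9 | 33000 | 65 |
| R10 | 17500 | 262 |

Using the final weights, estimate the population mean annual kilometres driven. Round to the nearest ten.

17640

Weighted sum = 32000×98 + 10500×407 + 23500×443 + 26000×176 + 5500×999 + 28500×1074 + 25500×858 + 3500×694 + 33000×65 + 17500×262
  = 89537500
Sum of weights = 98 + 407 + 443 + 176 + 999 + 1074 + 858 + 694 + 65 + 262 = 5076
Weighted mean = 89537500 / 5076 = 17639.381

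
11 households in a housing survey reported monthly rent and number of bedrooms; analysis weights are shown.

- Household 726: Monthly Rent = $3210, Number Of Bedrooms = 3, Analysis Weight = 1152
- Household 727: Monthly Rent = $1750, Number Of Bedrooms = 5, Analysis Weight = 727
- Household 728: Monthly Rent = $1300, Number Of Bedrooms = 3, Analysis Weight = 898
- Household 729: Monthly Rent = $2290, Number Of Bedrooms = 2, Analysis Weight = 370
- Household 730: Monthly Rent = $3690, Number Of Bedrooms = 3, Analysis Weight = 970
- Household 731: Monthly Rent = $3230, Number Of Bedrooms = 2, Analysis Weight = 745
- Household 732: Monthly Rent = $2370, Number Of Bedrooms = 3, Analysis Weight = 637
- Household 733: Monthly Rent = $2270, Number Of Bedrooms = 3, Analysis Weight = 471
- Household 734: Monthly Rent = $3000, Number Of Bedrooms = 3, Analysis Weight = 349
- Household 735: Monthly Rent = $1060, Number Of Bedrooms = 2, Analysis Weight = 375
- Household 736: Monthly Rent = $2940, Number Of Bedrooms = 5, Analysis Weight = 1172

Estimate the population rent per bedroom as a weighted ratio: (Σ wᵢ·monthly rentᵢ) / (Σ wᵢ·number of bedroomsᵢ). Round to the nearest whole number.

Σ wᵢ·y = 3210×1152 + 1750×727 + 1300×898 + 2290×370 + 3690×970 + 3230×745 + 2370×637 + 2270×471 + 3000×349 + 1060×375 + 2940×1172
  = 3697920 + 1272250 + 1167400 + 847300 + 3579300 + 2406350 + 1509690 + 1069170 + 1047000 + 397500 + 3445680 = 20439560
Σ wᵢ·x = 3×1152 + 5×727 + 3×898 + 2×370 + 3×970 + 2×745 + 3×637 + 3×471 + 3×349 + 2×375 + 5×1172
  = 3456 + 3635 + 2694 + 740 + 2910 + 1490 + 1911 + 1413 + 1047 + 750 + 5860 = 25906
Ratio = 20439560 / 25906 = 788.98942

789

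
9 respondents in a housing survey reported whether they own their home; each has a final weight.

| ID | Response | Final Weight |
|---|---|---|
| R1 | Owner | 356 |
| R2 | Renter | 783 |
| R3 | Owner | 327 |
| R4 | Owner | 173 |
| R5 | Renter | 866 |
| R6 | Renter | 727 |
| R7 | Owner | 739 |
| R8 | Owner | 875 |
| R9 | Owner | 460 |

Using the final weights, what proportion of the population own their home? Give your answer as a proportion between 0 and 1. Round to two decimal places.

0.55

Sum of weights for 'Owner' = 356 + 327 + 173 + 739 + 875 + 460 = 2930
Total weight = 356 + 783 + 327 + 173 + 866 + 727 + 739 + 875 + 460 = 5306
Weighted proportion = 2930 / 5306 = 0.55220505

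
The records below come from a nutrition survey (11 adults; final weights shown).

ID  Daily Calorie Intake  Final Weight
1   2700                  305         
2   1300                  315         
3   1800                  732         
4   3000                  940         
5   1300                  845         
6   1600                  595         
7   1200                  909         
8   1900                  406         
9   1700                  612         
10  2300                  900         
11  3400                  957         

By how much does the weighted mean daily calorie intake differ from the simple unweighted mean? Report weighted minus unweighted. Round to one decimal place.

63.7

Unweighted sum = 2700 + 1300 + 1800 + 3000 + 1300 + 1600 + 1200 + 1900 + 1700 + 2300 + 3400 = 22200
Unweighted mean = 22200 / 11 = 2018.1818
Weighted sum = 2700×305 + 1300×315 + 1800×732 + 3000×940 + 1300×845 + 1600×595 + 1200×909 + 1900×406 + 1700×612 + 2300×900 + 3400×957
  = 823500 + 409500 + 1317600 + 2820000 + 1098500 + 952000 + 1090800 + 771400 + 1040400 + 2070000 + 3253800 = 15647500
Sum of weights = 305 + 315 + 732 + 940 + 845 + 595 + 909 + 406 + 612 + 900 + 957 = 7516
Weighted mean = 15647500 / 7516 = 2081.892
Difference (weighted minus unweighted) = 63.710146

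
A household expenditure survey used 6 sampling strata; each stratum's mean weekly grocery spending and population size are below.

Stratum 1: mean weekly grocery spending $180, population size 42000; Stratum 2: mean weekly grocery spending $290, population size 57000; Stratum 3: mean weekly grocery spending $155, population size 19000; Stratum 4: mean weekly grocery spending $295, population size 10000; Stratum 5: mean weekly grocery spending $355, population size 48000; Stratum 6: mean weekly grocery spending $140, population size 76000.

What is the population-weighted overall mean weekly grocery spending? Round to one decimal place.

228.8

Σ Nₕ·x̄ₕ = 180×42000 + 290×57000 + 155×19000 + 295×10000 + 355×48000 + 140×76000
  = 7560000 + 16530000 + 2945000 + 2950000 + 17040000 + 10640000 = 57665000
Σ Nₕ = 42000 + 57000 + 19000 + 10000 + 48000 + 76000 = 252000
Overall mean = 57665000 / 252000 = 228.82937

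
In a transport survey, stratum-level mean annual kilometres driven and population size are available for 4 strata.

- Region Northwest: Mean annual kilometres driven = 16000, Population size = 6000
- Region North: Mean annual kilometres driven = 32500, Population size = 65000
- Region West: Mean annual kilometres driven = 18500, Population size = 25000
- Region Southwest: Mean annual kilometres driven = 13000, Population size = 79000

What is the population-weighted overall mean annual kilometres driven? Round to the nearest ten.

21130

Σ Nₕ·x̄ₕ = 16000×6000 + 32500×65000 + 18500×25000 + 13000×79000
  = 96000000 + 2112500000 + 462500000 + 1027000000 = 3698000000
Σ Nₕ = 6000 + 65000 + 25000 + 79000 = 175000
Overall mean = 3698000000 / 175000 = 21131.429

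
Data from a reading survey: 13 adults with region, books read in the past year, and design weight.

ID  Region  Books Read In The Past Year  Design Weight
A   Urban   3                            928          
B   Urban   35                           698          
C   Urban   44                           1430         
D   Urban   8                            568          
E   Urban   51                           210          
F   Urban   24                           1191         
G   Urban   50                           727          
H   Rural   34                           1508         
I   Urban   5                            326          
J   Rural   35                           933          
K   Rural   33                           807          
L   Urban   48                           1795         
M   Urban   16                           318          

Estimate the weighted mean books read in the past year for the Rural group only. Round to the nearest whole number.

Rural rows: H, J, K
Weighted sum = 34×1508 + 35×933 + 33×807
  = 110558
Sum of weights = 3248
Weighted mean = 110558 / 3248 = 34.038793

34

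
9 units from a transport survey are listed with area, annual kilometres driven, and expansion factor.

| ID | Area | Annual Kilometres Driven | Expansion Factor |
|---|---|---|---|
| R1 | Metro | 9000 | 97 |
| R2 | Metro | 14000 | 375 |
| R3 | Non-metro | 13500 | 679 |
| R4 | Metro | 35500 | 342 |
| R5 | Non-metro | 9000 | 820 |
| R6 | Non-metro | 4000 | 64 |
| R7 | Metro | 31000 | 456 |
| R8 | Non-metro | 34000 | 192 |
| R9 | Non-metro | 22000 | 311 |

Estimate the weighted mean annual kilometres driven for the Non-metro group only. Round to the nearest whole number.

14604

Non-metro rows: R3, R5, R6, R8, R9
Weighted sum = 13500×679 + 9000×820 + 4000×64 + 34000×192 + 22000×311
  = 9166500 + 7380000 + 256000 + 6528000 + 6842000 = 30172500
Sum of weights = 679 + 820 + 64 + 192 + 311 = 2066
Weighted mean = 30172500 / 2066 = 14604.308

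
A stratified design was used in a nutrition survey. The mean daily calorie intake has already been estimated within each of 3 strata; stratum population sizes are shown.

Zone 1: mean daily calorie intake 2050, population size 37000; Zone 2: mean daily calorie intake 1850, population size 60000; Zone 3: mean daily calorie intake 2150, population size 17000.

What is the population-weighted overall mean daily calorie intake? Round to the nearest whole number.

1960

Σ Nₕ·x̄ₕ = 2050×37000 + 1850×60000 + 2150×17000
  = 223400000
Σ Nₕ = 37000 + 60000 + 17000 = 114000
Overall mean = 223400000 / 114000 = 1959.6491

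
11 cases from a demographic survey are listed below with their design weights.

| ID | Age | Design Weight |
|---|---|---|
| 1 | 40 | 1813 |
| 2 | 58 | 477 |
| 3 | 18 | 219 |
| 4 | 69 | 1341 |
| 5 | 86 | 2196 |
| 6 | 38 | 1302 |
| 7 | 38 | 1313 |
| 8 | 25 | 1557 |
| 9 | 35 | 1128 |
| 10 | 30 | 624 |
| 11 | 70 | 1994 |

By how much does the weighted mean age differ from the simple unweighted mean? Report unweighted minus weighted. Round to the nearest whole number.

Unweighted sum = 40 + 58 + 18 + 69 + 86 + 38 + 38 + 25 + 35 + 30 + 70 = 507
Unweighted mean = 507 / 11 = 46.090909
Weighted sum = 40×1813 + 58×477 + 18×219 + 69×1341 + 86×2196 + 38×1302 + 38×1313 + 25×1557 + 35×1128 + 30×624 + 70×1994
  = 72520 + 27666 + 3942 + 92529 + 188856 + 49476 + 49894 + 38925 + 39480 + 18720 + 139580 = 721588
Sum of weights = 1813 + 477 + 219 + 1341 + 2196 + 1302 + 1313 + 1557 + 1128 + 624 + 1994 = 13964
Weighted mean = 721588 / 13964 = 51.674878
Difference (unweighted minus weighted) = -5.5839692

-6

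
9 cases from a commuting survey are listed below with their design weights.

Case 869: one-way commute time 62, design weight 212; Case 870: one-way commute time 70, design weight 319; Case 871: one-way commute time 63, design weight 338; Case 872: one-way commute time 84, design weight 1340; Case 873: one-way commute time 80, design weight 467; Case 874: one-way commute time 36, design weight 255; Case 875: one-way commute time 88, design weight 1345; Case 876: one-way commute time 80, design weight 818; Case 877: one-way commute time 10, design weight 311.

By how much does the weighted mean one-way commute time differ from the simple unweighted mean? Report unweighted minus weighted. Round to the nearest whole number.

-11

Unweighted sum = 573
Unweighted mean = 573 / 9 = 63.666667
Weighted sum = 402778
Sum of weights = 212 + 319 + 338 + 1340 + 467 + 255 + 1345 + 818 + 311 = 5405
Weighted mean = 402778 / 5405 = 74.519519
Difference (unweighted minus weighted) = -10.852852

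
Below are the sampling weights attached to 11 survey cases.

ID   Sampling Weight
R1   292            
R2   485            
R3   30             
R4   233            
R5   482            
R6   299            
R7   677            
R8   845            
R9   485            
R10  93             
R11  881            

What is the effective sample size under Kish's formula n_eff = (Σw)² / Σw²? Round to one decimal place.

8.0

Σ wᵢ = 292 + 485 + 30 + 233 + 482 + 299 + 677 + 845 + 485 + 93 + 881 = 4802
Σ wᵢ² = 2889792
n_eff = 4802² / 2889792 = 23059204 / 2889792 = 7.9795376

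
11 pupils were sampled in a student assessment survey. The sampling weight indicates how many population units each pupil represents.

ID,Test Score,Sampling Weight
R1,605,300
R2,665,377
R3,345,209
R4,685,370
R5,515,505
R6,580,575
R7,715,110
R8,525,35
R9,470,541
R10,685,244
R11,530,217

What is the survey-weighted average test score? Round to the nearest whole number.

Weighted sum = 605×300 + 665×377 + 345×209 + 685×370 + 515×505 + 580×575 + 715×110 + 525×35 + 470×541 + 685×244 + 530×217
  = 181500 + 250705 + 72105 + 253450 + 260075 + 333500 + 78650 + 18375 + 254270 + 167140 + 115010 = 1984780
Sum of weights = 300 + 377 + 209 + 370 + 505 + 575 + 110 + 35 + 541 + 244 + 217 = 3483
Weighted mean = 1984780 / 3483 = 569.84783

570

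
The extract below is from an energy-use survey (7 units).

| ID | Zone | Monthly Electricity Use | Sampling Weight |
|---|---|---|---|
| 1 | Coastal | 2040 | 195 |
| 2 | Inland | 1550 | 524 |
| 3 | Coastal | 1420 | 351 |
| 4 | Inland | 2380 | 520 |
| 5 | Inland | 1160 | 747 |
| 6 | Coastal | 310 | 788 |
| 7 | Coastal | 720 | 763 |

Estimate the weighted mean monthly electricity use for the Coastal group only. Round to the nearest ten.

810

Coastal rows: 1, 3, 6, 7
Weighted sum = 2040×195 + 1420×351 + 310×788 + 720×763
  = 1689860
Sum of weights = 195 + 351 + 788 + 763 = 2097
Weighted mean = 1689860 / 2097 = 805.84645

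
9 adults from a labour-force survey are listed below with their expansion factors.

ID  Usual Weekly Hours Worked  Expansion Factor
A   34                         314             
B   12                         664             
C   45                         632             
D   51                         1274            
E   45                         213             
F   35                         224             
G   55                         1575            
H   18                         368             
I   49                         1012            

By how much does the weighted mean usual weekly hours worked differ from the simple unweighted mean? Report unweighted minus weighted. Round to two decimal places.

Unweighted sum = 34 + 12 + 45 + 51 + 45 + 35 + 55 + 18 + 49 = 344
Unweighted mean = 344 / 9 = 38.222222
Weighted sum = 34×314 + 12×664 + 45×632 + 51×1274 + 45×213 + 35×224 + 55×1575 + 18×368 + 49×1012
  = 272320
Sum of weights = 314 + 664 + 632 + 1274 + 213 + 224 + 1575 + 368 + 1012 = 6276
Weighted mean = 272320 / 6276 = 43.390695
Difference (unweighted minus weighted) = -5.1684725

-5.17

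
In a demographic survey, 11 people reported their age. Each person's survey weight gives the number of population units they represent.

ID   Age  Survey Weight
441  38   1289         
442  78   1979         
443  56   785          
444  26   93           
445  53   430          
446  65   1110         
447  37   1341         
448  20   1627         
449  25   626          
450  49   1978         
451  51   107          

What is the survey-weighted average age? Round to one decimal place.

47.9

Weighted sum = 38×1289 + 78×1979 + 56×785 + 26×93 + 53×430 + 65×1110 + 37×1341 + 20×1627 + 25×626 + 49×1978 + 51×107
  = 48982 + 154362 + 43960 + 2418 + 22790 + 72150 + 49617 + 32540 + 15650 + 96922 + 5457 = 544848
Sum of weights = 1289 + 1979 + 785 + 93 + 430 + 1110 + 1341 + 1627 + 626 + 1978 + 107 = 11365
Weighted mean = 544848 / 11365 = 47.940871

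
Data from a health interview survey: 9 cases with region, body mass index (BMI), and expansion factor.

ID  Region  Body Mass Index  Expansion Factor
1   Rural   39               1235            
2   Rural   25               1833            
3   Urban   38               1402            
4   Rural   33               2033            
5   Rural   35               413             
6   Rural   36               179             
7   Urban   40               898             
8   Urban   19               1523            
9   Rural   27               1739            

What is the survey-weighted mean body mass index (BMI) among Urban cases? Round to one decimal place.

Urban rows: 3, 7, 8
Weighted sum = 38×1402 + 40×898 + 19×1523
  = 53276 + 35920 + 28937 = 118133
Sum of weights = 1402 + 898 + 1523 = 3823
Weighted mean = 118133 / 3823 = 30.900602

30.9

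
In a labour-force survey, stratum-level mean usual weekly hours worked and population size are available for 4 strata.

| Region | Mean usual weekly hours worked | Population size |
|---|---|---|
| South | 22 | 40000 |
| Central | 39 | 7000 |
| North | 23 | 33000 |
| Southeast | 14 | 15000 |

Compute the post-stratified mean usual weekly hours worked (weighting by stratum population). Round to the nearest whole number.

Σ Nₕ·x̄ₕ = 22×40000 + 39×7000 + 23×33000 + 14×15000
  = 2122000
Σ Nₕ = 40000 + 7000 + 33000 + 15000 = 95000
Overall mean = 2122000 / 95000 = 22.336842

22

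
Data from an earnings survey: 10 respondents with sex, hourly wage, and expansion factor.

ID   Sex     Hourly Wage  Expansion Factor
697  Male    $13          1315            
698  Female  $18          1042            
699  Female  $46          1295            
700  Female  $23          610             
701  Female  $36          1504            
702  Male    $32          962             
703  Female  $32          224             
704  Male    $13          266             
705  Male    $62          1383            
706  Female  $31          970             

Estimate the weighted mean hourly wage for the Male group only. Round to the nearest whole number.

35

Male rows: 697, 702, 704, 705
Weighted sum = 13×1315 + 32×962 + 13×266 + 62×1383
  = 17095 + 30784 + 3458 + 85746 = 137083
Sum of weights = 1315 + 962 + 266 + 1383 = 3926
Weighted mean = 137083 / 3926 = 34.916709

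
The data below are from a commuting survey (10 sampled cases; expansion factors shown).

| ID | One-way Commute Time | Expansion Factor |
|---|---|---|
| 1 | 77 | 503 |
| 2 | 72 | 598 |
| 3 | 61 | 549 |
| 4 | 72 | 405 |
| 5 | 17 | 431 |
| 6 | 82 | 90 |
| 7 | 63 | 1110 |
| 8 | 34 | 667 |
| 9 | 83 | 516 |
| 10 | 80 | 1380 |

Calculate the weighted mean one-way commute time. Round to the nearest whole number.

65

Weighted sum = 77×503 + 72×598 + 61×549 + 72×405 + 17×431 + 82×90 + 63×1110 + 34×667 + 83×516 + 80×1380
  = 38731 + 43056 + 33489 + 29160 + 7327 + 7380 + 69930 + 22678 + 42828 + 110400 = 404979
Sum of weights = 503 + 598 + 549 + 405 + 431 + 90 + 1110 + 667 + 516 + 1380 = 6249
Weighted mean = 404979 / 6249 = 64.807009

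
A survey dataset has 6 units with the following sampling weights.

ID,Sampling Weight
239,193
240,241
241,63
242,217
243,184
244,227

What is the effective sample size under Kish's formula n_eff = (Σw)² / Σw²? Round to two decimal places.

5.46

Σ wᵢ = 193 + 241 + 63 + 217 + 184 + 227 = 1125
Σ wᵢ² = 37249 + 58081 + 3969 + 47089 + 33856 + 51529 = 231773
n_eff = 1125² / 231773 = 1265625 / 231773 = 5.4606231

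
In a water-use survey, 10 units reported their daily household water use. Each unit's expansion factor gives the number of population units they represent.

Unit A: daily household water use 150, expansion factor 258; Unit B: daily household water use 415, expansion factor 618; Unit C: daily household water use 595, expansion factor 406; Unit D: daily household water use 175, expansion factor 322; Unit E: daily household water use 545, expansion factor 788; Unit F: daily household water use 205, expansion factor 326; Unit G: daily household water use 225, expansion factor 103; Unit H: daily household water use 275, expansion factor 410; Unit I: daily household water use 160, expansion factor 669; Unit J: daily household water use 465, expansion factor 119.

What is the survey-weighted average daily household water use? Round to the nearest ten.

350

Weighted sum = 150×258 + 415×618 + 595×406 + 175×322 + 545×788 + 205×326 + 225×103 + 275×410 + 160×669 + 465×119
  = 38700 + 256470 + 241570 + 56350 + 429460 + 66830 + 23175 + 112750 + 107040 + 55335 = 1387680
Sum of weights = 4019
Weighted mean = 1387680 / 4019 = 345.27992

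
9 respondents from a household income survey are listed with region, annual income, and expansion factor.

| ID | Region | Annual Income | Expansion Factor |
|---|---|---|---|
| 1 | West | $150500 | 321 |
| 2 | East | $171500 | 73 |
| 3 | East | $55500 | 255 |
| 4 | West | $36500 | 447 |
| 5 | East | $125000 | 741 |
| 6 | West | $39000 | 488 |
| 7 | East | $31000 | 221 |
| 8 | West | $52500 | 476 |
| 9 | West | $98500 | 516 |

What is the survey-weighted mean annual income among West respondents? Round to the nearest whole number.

70940

West rows: 1, 4, 6, 8, 9
Weighted sum = 150500×321 + 36500×447 + 39000×488 + 52500×476 + 98500×516
  = 48310500 + 16315500 + 19032000 + 24990000 + 50826000 = 159474000
Sum of weights = 321 + 447 + 488 + 476 + 516 = 2248
Weighted mean = 159474000 / 2248 = 70940.391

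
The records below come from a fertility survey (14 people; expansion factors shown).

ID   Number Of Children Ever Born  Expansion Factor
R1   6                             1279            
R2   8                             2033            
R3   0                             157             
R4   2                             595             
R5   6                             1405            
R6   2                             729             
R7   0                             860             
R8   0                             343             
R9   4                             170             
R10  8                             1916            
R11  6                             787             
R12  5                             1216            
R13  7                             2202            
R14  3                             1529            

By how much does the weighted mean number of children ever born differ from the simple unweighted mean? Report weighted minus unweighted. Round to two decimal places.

1.30

Unweighted sum = 57
Unweighted mean = 57 / 14 = 4.0714286
Weighted sum = 81827
Sum of weights = 15221
Weighted mean = 81827 / 15221 = 5.375928
Difference (weighted minus unweighted) = 1.3044994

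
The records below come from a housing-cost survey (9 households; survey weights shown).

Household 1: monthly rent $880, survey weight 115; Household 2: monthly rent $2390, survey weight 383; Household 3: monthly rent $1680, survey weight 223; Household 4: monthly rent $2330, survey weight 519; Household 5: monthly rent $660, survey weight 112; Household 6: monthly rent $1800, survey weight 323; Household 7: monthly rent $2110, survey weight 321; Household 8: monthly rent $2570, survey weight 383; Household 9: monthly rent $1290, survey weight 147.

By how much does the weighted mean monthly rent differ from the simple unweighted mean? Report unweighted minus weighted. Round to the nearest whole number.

Unweighted sum = 880 + 2390 + 1680 + 2330 + 660 + 1800 + 2110 + 2570 + 1290 = 15710
Unweighted mean = 15710 / 9 = 1745.5556
Weighted sum = 880×115 + 2390×383 + 1680×223 + 2330×519 + 660×112 + 1800×323 + 2110×321 + 2570×383 + 1290×147
  = 101200 + 915370 + 374640 + 1209270 + 73920 + 581400 + 677310 + 984310 + 189630 = 5107050
Sum of weights = 2526
Weighted mean = 5107050 / 2526 = 2021.7933
Difference (unweighted minus weighted) = -276.23779

-276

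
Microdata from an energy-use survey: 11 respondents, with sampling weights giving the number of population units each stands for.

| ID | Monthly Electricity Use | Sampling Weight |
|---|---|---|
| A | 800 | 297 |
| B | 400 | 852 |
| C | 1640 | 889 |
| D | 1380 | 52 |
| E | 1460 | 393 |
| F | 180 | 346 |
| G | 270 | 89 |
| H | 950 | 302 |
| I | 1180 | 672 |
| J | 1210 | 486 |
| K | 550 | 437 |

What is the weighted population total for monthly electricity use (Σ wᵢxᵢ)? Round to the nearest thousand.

Weighted total = 800×297 + 400×852 + 1640×889 + 1380×52 + 1460×393 + 180×346 + 270×89 + 950×302 + 1180×672 + 1210×486 + 550×437
  = 237600 + 340800 + 1457960 + 71760 + 573780 + 62280 + 24030 + 286900 + 792960 + 588060 + 240350 = 4676480

4676000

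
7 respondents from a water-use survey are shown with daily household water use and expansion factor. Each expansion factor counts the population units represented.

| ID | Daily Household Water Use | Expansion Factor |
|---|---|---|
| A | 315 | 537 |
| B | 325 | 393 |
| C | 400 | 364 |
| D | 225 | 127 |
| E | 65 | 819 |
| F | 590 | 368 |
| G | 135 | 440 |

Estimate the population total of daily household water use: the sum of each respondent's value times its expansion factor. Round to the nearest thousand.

801000

Weighted total = 315×537 + 325×393 + 400×364 + 225×127 + 65×819 + 590×368 + 135×440
  = 169155 + 127725 + 145600 + 28575 + 53235 + 217120 + 59400 = 800810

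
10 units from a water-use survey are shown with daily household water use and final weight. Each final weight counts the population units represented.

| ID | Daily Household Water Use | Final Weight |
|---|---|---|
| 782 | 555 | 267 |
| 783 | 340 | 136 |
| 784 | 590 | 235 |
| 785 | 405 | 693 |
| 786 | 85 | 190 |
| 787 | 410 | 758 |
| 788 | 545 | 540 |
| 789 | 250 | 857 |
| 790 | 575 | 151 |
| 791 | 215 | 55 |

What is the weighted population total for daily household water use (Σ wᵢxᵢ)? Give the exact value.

Weighted total = 555×267 + 340×136 + 590×235 + 405×693 + 85×190 + 410×758 + 545×540 + 250×857 + 575×151 + 215×55
  = 148185 + 46240 + 138650 + 280665 + 16150 + 310780 + 294300 + 214250 + 86825 + 11825 = 1547870

1547870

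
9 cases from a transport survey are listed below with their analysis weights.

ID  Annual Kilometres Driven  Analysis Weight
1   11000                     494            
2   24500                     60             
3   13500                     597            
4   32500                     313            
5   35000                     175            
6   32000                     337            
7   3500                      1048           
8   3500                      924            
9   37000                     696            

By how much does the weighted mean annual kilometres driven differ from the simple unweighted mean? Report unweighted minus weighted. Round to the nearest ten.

Unweighted sum = 11000 + 24500 + 13500 + 32500 + 35000 + 32000 + 3500 + 3500 + 37000 = 192500
Unweighted mean = 192500 / 9 = 21388.889
Weighted sum = 74699000
Sum of weights = 494 + 60 + 597 + 313 + 175 + 337 + 1048 + 924 + 696 = 4644
Weighted mean = 74699000 / 4644 = 16085.056
Difference (unweighted minus weighted) = 5303.8329

5300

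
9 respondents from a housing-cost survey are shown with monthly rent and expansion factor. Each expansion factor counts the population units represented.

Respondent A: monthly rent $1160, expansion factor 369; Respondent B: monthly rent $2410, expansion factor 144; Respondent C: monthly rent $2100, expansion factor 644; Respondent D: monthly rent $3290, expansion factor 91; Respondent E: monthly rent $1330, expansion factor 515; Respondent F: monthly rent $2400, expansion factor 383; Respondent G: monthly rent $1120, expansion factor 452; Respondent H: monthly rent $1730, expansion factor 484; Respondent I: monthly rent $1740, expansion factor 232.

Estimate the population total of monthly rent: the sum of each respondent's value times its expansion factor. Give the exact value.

5778260

Weighted total = 1160×369 + 2410×144 + 2100×644 + 3290×91 + 1330×515 + 2400×383 + 1120×452 + 1730×484 + 1740×232
  = 428040 + 347040 + 1352400 + 299390 + 684950 + 919200 + 506240 + 837320 + 403680 = 5778260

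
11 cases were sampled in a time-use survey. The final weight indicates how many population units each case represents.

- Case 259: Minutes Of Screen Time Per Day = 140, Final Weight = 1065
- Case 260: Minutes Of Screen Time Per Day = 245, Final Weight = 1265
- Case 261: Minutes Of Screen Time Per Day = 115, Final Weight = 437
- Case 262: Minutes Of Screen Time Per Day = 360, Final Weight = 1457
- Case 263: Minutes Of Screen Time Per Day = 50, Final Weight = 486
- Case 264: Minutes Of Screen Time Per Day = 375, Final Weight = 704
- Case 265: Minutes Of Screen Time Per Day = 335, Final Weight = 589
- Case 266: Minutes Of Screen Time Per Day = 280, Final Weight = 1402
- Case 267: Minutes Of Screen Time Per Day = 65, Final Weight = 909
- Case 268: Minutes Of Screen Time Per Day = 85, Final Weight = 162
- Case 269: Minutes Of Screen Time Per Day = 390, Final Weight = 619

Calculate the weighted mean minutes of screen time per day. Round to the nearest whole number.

245

Weighted sum = 140×1065 + 245×1265 + 115×437 + 360×1457 + 50×486 + 375×704 + 335×589 + 280×1402 + 65×909 + 85×162 + 390×619
  = 149100 + 309925 + 50255 + 524520 + 24300 + 264000 + 197315 + 392560 + 59085 + 13770 + 241410 = 2226240
Sum of weights = 1065 + 1265 + 437 + 1457 + 486 + 704 + 589 + 1402 + 909 + 162 + 619 = 9095
Weighted mean = 2226240 / 9095 = 244.77625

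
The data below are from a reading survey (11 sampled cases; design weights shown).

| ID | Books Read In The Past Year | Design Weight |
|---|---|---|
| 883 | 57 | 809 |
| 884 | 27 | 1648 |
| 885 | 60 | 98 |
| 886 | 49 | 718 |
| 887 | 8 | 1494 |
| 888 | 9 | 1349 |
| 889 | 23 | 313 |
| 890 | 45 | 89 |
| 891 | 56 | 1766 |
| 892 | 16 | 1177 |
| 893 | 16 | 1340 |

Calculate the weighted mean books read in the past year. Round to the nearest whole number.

28

Weighted sum = 57×809 + 27×1648 + 60×98 + 49×718 + 8×1494 + 9×1349 + 23×313 + 45×89 + 56×1766 + 16×1177 + 16×1340
  = 46113 + 44496 + 5880 + 35182 + 11952 + 12141 + 7199 + 4005 + 98896 + 18832 + 21440 = 306136
Sum of weights = 10801
Weighted mean = 306136 / 10801 = 28.343302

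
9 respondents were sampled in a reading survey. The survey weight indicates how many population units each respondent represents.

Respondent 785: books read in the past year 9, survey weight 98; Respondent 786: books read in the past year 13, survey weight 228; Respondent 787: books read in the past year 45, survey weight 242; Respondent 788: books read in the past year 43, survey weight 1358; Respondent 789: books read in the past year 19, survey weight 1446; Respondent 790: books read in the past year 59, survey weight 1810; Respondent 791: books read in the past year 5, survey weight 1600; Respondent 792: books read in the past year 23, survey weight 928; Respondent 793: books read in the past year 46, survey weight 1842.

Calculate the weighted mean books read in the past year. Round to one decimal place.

33.7

Weighted sum = 9×98 + 13×228 + 45×242 + 43×1358 + 19×1446 + 59×1810 + 5×1600 + 23×928 + 46×1842
  = 321470
Sum of weights = 98 + 228 + 242 + 1358 + 1446 + 1810 + 1600 + 928 + 1842 = 9552
Weighted mean = 321470 / 9552 = 33.654732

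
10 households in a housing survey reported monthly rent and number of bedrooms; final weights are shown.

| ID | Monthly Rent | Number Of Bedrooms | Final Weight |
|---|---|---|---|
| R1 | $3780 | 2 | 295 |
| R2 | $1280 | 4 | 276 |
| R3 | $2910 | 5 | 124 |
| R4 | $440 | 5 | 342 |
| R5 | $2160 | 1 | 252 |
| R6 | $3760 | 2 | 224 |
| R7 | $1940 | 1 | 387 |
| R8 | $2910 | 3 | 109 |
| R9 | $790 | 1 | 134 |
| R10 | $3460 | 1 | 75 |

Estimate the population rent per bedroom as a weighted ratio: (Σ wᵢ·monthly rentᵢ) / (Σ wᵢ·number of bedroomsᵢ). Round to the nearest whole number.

850

Σ wᵢ·y = 3780×295 + 1280×276 + 2910×124 + 440×342 + 2160×252 + 3760×224 + 1940×387 + 2910×109 + 790×134 + 3460×75
  = 1115100 + 353280 + 360840 + 150480 + 544320 + 842240 + 750780 + 317190 + 105860 + 259500 = 4799590
Σ wᵢ·x = 2×295 + 4×276 + 5×124 + 5×342 + 1×252 + 2×224 + 1×387 + 3×109 + 1×134 + 1×75
  = 5647
Ratio = 4799590 / 5647 = 849.93625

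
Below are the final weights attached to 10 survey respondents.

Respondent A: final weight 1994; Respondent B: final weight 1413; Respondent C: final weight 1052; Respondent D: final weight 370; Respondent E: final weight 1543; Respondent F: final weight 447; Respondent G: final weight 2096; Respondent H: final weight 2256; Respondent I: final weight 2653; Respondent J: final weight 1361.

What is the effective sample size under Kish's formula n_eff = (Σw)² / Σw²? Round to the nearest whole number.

8

Σ wᵢ = 1994 + 1413 + 1052 + 370 + 1543 + 447 + 2096 + 2256 + 2653 + 1361 = 15185
Σ wᵢ² = 3976036 + 1996569 + 1106704 + 136900 + 2380849 + 199809 + 4393216 + 5089536 + 7038409 + 1852321 = 28170349
n_eff = 15185² / 28170349 = 230584225 / 28170349 = 8.1853521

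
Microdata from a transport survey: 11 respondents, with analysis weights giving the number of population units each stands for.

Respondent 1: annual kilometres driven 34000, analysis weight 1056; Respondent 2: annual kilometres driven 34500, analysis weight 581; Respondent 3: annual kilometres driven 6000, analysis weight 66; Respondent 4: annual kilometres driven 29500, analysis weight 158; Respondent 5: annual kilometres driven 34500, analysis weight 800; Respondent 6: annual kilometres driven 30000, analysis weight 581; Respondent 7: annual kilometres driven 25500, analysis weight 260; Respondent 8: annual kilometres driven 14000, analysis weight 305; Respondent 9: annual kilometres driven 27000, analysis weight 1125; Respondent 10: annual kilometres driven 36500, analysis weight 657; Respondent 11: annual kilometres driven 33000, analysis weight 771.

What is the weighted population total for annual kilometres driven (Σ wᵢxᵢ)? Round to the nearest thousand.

196734000

Weighted total = 34000×1056 + 34500×581 + 6000×66 + 29500×158 + 34500×800 + 30000×581 + 25500×260 + 14000×305 + 27000×1125 + 36500×657 + 33000×771
  = 35904000 + 20044500 + 396000 + 4661000 + 27600000 + 17430000 + 6630000 + 4270000 + 30375000 + 23980500 + 25443000 = 196734000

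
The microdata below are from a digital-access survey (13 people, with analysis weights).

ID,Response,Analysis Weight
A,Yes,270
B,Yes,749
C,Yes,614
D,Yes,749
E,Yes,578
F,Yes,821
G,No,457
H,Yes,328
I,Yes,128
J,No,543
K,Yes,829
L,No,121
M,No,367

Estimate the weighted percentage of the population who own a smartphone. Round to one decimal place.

77.3

Sum of weights for 'Yes' = 270 + 749 + 614 + 749 + 578 + 821 + 328 + 128 + 829 = 5066
Total weight = 6554
Weighted proportion = 5066 / 6554 = 0.77296308 → 77.296308%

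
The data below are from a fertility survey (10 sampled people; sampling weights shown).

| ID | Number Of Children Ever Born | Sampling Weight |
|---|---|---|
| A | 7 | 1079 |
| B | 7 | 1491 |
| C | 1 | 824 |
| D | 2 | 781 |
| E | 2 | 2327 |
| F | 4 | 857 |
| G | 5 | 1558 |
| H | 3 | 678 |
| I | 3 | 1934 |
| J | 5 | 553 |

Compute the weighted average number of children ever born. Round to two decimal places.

3.88

Weighted sum = 46849
Sum of weights = 1079 + 1491 + 824 + 781 + 2327 + 857 + 1558 + 678 + 1934 + 553 = 12082
Weighted mean = 46849 / 12082 = 3.8775865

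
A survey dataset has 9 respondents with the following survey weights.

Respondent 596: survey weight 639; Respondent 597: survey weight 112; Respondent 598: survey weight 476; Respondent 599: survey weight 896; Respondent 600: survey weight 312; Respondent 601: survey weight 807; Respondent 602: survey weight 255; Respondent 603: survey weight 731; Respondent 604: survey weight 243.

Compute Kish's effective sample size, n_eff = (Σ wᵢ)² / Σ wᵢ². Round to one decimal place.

7.0

Σ wᵢ = 639 + 112 + 476 + 896 + 312 + 807 + 255 + 731 + 243 = 4471
Σ wᵢ² = 408321 + 12544 + 226576 + 802816 + 97344 + 651249 + 65025 + 534361 + 59049 = 2857285
n_eff = 4471² / 2857285 = 19989841 / 2857285 = 6.9960963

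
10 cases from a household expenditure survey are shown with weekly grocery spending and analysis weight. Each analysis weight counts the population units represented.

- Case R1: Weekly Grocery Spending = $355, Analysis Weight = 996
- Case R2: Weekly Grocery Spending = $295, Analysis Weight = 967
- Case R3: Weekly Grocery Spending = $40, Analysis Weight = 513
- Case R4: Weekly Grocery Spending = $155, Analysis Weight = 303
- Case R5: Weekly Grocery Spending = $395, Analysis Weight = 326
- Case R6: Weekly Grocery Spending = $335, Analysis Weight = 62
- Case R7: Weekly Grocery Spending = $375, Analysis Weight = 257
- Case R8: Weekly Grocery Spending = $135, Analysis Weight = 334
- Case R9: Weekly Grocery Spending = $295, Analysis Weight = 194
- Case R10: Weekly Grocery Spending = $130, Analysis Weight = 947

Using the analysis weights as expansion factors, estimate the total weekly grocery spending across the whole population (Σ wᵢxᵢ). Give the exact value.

1177675

Weighted total = 355×996 + 295×967 + 40×513 + 155×303 + 395×326 + 335×62 + 375×257 + 135×334 + 295×194 + 130×947
  = 353580 + 285265 + 20520 + 46965 + 128770 + 20770 + 96375 + 45090 + 57230 + 123110 = 1177675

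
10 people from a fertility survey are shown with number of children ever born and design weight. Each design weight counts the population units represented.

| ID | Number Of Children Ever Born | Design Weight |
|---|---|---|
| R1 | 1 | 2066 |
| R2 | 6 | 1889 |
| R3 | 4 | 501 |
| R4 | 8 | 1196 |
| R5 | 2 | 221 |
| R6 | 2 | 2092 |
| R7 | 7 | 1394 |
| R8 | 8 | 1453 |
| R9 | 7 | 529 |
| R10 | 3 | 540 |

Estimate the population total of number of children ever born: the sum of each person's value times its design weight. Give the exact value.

Weighted total = 1×2066 + 6×1889 + 4×501 + 8×1196 + 2×221 + 2×2092 + 7×1394 + 8×1453 + 7×529 + 3×540
  = 2066 + 11334 + 2004 + 9568 + 442 + 4184 + 9758 + 11624 + 3703 + 1620 = 56303

56303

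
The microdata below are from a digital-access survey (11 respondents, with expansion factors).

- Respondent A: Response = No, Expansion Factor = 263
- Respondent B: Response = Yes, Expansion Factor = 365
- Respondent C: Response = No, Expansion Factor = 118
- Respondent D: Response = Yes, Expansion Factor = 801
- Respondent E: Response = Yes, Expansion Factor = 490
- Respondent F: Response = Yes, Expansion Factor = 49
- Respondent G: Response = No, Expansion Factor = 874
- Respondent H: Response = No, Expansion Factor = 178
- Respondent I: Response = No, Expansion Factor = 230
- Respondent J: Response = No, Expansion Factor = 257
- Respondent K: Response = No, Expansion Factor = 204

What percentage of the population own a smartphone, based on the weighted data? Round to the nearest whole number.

45

Sum of weights for 'Yes' = 365 + 801 + 490 + 49 = 1705
Total weight = 263 + 365 + 118 + 801 + 490 + 49 + 874 + 178 + 230 + 257 + 204 = 3829
Weighted proportion = 1705 / 3829 = 0.44528598 → 44.528598%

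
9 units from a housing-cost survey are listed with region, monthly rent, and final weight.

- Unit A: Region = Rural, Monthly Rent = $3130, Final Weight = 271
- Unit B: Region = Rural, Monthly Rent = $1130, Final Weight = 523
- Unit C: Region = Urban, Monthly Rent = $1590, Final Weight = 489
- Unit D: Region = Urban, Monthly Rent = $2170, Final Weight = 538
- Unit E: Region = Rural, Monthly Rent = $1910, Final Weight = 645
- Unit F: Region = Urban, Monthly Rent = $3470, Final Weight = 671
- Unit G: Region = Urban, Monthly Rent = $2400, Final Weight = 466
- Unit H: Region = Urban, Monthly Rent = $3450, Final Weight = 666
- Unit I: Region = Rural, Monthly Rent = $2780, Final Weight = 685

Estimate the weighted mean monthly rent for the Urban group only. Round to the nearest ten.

Urban rows: C, D, F, G, H
Weighted sum = 1590×489 + 2170×538 + 3470×671 + 2400×466 + 3450×666
  = 7689440
Sum of weights = 489 + 538 + 671 + 466 + 666 = 2830
Weighted mean = 7689440 / 2830 = 2717.1166

2720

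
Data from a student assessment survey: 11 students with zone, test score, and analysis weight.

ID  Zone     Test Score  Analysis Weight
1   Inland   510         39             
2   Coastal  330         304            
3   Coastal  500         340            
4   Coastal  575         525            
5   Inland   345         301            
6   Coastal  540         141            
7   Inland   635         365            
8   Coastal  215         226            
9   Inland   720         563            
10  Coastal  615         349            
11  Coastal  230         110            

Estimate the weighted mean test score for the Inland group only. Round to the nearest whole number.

Inland rows: 1, 5, 7, 9
Weighted sum = 760870
Sum of weights = 39 + 301 + 365 + 563 = 1268
Weighted mean = 760870 / 1268 = 600.05521

600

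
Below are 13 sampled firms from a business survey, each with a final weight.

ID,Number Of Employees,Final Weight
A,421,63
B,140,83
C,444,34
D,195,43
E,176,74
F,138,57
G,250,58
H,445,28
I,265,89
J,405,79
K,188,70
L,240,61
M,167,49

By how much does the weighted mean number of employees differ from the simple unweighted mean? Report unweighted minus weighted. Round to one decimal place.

12.1

Unweighted sum = 3474
Unweighted mean = 3474 / 13 = 267.23077
Weighted sum = 201037
Sum of weights = 788
Weighted mean = 201037 / 788 = 255.1231
Difference (unweighted minus weighted) = 12.107673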